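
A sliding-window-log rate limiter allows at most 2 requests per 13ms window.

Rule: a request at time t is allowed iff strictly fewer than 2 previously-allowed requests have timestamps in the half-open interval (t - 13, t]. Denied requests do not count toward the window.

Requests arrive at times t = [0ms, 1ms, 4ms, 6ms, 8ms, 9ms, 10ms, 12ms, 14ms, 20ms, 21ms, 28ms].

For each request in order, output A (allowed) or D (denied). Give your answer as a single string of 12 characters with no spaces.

Tracking allowed requests in the window:
  req#1 t=0ms: ALLOW
  req#2 t=1ms: ALLOW
  req#3 t=4ms: DENY
  req#4 t=6ms: DENY
  req#5 t=8ms: DENY
  req#6 t=9ms: DENY
  req#7 t=10ms: DENY
  req#8 t=12ms: DENY
  req#9 t=14ms: ALLOW
  req#10 t=20ms: ALLOW
  req#11 t=21ms: DENY
  req#12 t=28ms: ALLOW

Answer: AADDDDDDAADA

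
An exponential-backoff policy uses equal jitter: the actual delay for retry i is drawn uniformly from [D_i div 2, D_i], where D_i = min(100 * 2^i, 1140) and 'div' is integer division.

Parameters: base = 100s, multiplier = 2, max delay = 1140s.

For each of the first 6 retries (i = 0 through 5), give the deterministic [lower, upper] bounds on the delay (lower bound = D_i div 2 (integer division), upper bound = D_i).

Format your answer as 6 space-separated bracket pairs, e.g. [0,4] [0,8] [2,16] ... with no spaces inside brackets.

Answer: [50,100] [100,200] [200,400] [400,800] [570,1140] [570,1140]

Derivation:
Computing bounds per retry:
  i=0: D_i=min(100*2^0,1140)=100, bounds=[50,100]
  i=1: D_i=min(100*2^1,1140)=200, bounds=[100,200]
  i=2: D_i=min(100*2^2,1140)=400, bounds=[200,400]
  i=3: D_i=min(100*2^3,1140)=800, bounds=[400,800]
  i=4: D_i=min(100*2^4,1140)=1140, bounds=[570,1140]
  i=5: D_i=min(100*2^5,1140)=1140, bounds=[570,1140]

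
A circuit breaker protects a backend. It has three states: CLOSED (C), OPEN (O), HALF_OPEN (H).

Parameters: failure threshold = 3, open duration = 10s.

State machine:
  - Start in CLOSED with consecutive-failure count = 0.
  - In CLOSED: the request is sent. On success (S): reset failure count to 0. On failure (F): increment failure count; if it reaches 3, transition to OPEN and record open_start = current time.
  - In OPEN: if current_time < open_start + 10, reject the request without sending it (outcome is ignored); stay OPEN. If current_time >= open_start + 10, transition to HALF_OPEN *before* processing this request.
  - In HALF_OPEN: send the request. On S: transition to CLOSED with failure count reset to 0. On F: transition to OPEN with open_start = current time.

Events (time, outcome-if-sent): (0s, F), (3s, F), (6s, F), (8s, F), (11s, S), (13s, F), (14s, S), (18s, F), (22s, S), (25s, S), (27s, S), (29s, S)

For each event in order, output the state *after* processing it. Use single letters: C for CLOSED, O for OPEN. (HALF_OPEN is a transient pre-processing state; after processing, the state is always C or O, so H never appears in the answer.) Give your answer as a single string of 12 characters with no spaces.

Answer: CCOOOOOOOOOC

Derivation:
State after each event:
  event#1 t=0s outcome=F: state=CLOSED
  event#2 t=3s outcome=F: state=CLOSED
  event#3 t=6s outcome=F: state=OPEN
  event#4 t=8s outcome=F: state=OPEN
  event#5 t=11s outcome=S: state=OPEN
  event#6 t=13s outcome=F: state=OPEN
  event#7 t=14s outcome=S: state=OPEN
  event#8 t=18s outcome=F: state=OPEN
  event#9 t=22s outcome=S: state=OPEN
  event#10 t=25s outcome=S: state=OPEN
  event#11 t=27s outcome=S: state=OPEN
  event#12 t=29s outcome=S: state=CLOSED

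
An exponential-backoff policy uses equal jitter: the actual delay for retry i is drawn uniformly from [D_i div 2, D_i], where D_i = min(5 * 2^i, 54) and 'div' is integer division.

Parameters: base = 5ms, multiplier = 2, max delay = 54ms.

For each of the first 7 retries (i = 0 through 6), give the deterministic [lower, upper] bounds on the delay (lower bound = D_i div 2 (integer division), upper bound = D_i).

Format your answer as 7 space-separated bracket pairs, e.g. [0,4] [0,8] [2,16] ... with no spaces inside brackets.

Computing bounds per retry:
  i=0: D_i=min(5*2^0,54)=5, bounds=[2,5]
  i=1: D_i=min(5*2^1,54)=10, bounds=[5,10]
  i=2: D_i=min(5*2^2,54)=20, bounds=[10,20]
  i=3: D_i=min(5*2^3,54)=40, bounds=[20,40]
  i=4: D_i=min(5*2^4,54)=54, bounds=[27,54]
  i=5: D_i=min(5*2^5,54)=54, bounds=[27,54]
  i=6: D_i=min(5*2^6,54)=54, bounds=[27,54]

Answer: [2,5] [5,10] [10,20] [20,40] [27,54] [27,54] [27,54]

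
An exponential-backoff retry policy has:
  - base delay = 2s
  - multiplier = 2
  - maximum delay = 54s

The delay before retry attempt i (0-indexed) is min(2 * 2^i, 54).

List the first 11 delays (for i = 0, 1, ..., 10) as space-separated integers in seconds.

Computing each delay:
  i=0: min(2*2^0, 54) = 2
  i=1: min(2*2^1, 54) = 4
  i=2: min(2*2^2, 54) = 8
  i=3: min(2*2^3, 54) = 16
  i=4: min(2*2^4, 54) = 32
  i=5: min(2*2^5, 54) = 54
  i=6: min(2*2^6, 54) = 54
  i=7: min(2*2^7, 54) = 54
  i=8: min(2*2^8, 54) = 54
  i=9: min(2*2^9, 54) = 54
  i=10: min(2*2^10, 54) = 54

Answer: 2 4 8 16 32 54 54 54 54 54 54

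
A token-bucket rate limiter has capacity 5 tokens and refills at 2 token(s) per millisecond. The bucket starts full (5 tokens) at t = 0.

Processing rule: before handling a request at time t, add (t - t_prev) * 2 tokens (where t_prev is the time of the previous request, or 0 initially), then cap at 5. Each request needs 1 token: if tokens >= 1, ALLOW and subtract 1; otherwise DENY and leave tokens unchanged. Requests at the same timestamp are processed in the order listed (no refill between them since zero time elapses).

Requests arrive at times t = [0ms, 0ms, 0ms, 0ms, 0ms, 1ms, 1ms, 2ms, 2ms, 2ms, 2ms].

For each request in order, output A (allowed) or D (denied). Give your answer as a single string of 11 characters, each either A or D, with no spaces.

Answer: AAAAAAAAADD

Derivation:
Simulating step by step:
  req#1 t=0ms: ALLOW
  req#2 t=0ms: ALLOW
  req#3 t=0ms: ALLOW
  req#4 t=0ms: ALLOW
  req#5 t=0ms: ALLOW
  req#6 t=1ms: ALLOW
  req#7 t=1ms: ALLOW
  req#8 t=2ms: ALLOW
  req#9 t=2ms: ALLOW
  req#10 t=2ms: DENY
  req#11 t=2ms: DENY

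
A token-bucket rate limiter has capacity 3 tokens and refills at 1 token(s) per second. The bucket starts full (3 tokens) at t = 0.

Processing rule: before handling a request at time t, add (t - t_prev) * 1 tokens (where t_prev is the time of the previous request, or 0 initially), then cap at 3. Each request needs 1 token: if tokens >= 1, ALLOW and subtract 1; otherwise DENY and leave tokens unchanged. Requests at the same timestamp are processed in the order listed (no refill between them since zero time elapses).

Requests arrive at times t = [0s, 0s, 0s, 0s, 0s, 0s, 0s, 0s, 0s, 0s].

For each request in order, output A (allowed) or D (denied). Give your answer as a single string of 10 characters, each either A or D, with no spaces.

Simulating step by step:
  req#1 t=0s: ALLOW
  req#2 t=0s: ALLOW
  req#3 t=0s: ALLOW
  req#4 t=0s: DENY
  req#5 t=0s: DENY
  req#6 t=0s: DENY
  req#7 t=0s: DENY
  req#8 t=0s: DENY
  req#9 t=0s: DENY
  req#10 t=0s: DENY

Answer: AAADDDDDDD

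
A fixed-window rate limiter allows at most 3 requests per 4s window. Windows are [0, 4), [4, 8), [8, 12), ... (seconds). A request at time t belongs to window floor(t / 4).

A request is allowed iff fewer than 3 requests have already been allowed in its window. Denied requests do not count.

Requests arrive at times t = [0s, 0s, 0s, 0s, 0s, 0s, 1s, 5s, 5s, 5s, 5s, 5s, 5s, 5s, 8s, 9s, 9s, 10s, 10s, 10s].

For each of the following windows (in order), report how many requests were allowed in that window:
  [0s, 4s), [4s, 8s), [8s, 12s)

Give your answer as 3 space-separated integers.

Processing requests:
  req#1 t=0s (window 0): ALLOW
  req#2 t=0s (window 0): ALLOW
  req#3 t=0s (window 0): ALLOW
  req#4 t=0s (window 0): DENY
  req#5 t=0s (window 0): DENY
  req#6 t=0s (window 0): DENY
  req#7 t=1s (window 0): DENY
  req#8 t=5s (window 1): ALLOW
  req#9 t=5s (window 1): ALLOW
  req#10 t=5s (window 1): ALLOW
  req#11 t=5s (window 1): DENY
  req#12 t=5s (window 1): DENY
  req#13 t=5s (window 1): DENY
  req#14 t=5s (window 1): DENY
  req#15 t=8s (window 2): ALLOW
  req#16 t=9s (window 2): ALLOW
  req#17 t=9s (window 2): ALLOW
  req#18 t=10s (window 2): DENY
  req#19 t=10s (window 2): DENY
  req#20 t=10s (window 2): DENY

Allowed counts by window: 3 3 3

Answer: 3 3 3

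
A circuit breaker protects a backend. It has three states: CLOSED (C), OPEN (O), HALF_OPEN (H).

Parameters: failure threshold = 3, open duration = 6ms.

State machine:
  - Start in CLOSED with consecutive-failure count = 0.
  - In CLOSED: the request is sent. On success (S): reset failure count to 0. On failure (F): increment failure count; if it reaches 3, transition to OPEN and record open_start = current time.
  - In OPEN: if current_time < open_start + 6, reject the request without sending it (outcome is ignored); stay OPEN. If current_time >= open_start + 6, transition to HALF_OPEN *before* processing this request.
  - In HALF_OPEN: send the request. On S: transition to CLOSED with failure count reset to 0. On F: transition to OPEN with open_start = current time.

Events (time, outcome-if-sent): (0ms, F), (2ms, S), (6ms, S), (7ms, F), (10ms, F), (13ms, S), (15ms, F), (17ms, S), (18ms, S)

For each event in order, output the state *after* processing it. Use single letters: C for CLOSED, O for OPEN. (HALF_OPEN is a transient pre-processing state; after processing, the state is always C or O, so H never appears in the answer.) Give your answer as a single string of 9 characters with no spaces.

Answer: CCCCCCCCC

Derivation:
State after each event:
  event#1 t=0ms outcome=F: state=CLOSED
  event#2 t=2ms outcome=S: state=CLOSED
  event#3 t=6ms outcome=S: state=CLOSED
  event#4 t=7ms outcome=F: state=CLOSED
  event#5 t=10ms outcome=F: state=CLOSED
  event#6 t=13ms outcome=S: state=CLOSED
  event#7 t=15ms outcome=F: state=CLOSED
  event#8 t=17ms outcome=S: state=CLOSED
  event#9 t=18ms outcome=S: state=CLOSED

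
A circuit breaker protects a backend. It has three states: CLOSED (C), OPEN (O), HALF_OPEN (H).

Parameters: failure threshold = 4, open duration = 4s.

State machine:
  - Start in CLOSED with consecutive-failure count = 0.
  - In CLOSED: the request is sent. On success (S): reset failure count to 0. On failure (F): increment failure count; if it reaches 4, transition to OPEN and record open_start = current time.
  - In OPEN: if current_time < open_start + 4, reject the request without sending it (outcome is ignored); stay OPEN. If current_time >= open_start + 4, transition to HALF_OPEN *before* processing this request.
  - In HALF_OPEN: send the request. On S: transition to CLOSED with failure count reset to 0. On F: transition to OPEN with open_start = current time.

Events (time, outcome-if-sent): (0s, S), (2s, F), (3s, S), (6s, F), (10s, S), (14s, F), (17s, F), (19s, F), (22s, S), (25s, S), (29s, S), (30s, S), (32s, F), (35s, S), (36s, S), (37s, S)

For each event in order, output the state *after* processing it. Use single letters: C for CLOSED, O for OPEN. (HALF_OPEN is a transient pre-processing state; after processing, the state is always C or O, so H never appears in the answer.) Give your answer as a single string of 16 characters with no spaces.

Answer: CCCCCCCCCCCCCCCC

Derivation:
State after each event:
  event#1 t=0s outcome=S: state=CLOSED
  event#2 t=2s outcome=F: state=CLOSED
  event#3 t=3s outcome=S: state=CLOSED
  event#4 t=6s outcome=F: state=CLOSED
  event#5 t=10s outcome=S: state=CLOSED
  event#6 t=14s outcome=F: state=CLOSED
  event#7 t=17s outcome=F: state=CLOSED
  event#8 t=19s outcome=F: state=CLOSED
  event#9 t=22s outcome=S: state=CLOSED
  event#10 t=25s outcome=S: state=CLOSED
  event#11 t=29s outcome=S: state=CLOSED
  event#12 t=30s outcome=S: state=CLOSED
  event#13 t=32s outcome=F: state=CLOSED
  event#14 t=35s outcome=S: state=CLOSED
  event#15 t=36s outcome=S: state=CLOSED
  event#16 t=37s outcome=S: state=CLOSED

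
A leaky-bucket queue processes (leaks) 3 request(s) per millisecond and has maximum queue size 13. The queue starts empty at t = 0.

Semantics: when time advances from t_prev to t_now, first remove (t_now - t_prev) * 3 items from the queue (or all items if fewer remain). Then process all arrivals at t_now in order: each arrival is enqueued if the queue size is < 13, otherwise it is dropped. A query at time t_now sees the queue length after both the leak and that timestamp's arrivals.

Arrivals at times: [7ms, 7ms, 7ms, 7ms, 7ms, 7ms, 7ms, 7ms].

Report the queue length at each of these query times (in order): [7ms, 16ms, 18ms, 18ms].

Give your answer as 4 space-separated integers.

Answer: 8 0 0 0

Derivation:
Queue lengths at query times:
  query t=7ms: backlog = 8
  query t=16ms: backlog = 0
  query t=18ms: backlog = 0
  query t=18ms: backlog = 0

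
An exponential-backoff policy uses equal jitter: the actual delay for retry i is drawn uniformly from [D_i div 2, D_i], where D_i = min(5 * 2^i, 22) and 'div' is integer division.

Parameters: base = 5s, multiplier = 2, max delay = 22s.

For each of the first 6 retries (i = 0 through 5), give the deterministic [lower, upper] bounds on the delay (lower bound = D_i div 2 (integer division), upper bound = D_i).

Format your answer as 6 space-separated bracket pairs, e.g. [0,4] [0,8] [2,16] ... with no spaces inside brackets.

Computing bounds per retry:
  i=0: D_i=min(5*2^0,22)=5, bounds=[2,5]
  i=1: D_i=min(5*2^1,22)=10, bounds=[5,10]
  i=2: D_i=min(5*2^2,22)=20, bounds=[10,20]
  i=3: D_i=min(5*2^3,22)=22, bounds=[11,22]
  i=4: D_i=min(5*2^4,22)=22, bounds=[11,22]
  i=5: D_i=min(5*2^5,22)=22, bounds=[11,22]

Answer: [2,5] [5,10] [10,20] [11,22] [11,22] [11,22]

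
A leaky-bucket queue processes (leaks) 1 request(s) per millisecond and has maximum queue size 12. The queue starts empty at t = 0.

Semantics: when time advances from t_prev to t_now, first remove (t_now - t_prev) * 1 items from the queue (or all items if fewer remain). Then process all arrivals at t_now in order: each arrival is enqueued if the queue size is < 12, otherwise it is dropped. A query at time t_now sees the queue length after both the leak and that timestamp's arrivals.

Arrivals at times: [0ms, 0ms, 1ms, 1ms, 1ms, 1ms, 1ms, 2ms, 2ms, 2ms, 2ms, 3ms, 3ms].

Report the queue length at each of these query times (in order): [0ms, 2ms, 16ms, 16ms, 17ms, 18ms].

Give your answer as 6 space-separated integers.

Answer: 2 9 0 0 0 0

Derivation:
Queue lengths at query times:
  query t=0ms: backlog = 2
  query t=2ms: backlog = 9
  query t=16ms: backlog = 0
  query t=16ms: backlog = 0
  query t=17ms: backlog = 0
  query t=18ms: backlog = 0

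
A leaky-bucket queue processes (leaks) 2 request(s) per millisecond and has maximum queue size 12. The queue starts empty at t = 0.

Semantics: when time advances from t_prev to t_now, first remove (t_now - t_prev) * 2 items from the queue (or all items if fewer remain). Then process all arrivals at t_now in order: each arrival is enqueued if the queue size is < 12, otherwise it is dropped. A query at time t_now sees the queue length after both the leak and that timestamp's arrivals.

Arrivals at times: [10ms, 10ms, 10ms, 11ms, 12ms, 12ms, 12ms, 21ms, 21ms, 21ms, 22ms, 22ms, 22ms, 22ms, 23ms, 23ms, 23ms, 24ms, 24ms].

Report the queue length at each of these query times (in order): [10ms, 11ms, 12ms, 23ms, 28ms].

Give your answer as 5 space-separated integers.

Answer: 3 2 3 6 0

Derivation:
Queue lengths at query times:
  query t=10ms: backlog = 3
  query t=11ms: backlog = 2
  query t=12ms: backlog = 3
  query t=23ms: backlog = 6
  query t=28ms: backlog = 0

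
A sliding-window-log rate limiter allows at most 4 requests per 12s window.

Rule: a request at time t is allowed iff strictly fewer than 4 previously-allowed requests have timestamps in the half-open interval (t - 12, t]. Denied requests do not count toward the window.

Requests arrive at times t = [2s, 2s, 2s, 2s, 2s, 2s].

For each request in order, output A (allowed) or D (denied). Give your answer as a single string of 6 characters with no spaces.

Tracking allowed requests in the window:
  req#1 t=2s: ALLOW
  req#2 t=2s: ALLOW
  req#3 t=2s: ALLOW
  req#4 t=2s: ALLOW
  req#5 t=2s: DENY
  req#6 t=2s: DENY

Answer: AAAADD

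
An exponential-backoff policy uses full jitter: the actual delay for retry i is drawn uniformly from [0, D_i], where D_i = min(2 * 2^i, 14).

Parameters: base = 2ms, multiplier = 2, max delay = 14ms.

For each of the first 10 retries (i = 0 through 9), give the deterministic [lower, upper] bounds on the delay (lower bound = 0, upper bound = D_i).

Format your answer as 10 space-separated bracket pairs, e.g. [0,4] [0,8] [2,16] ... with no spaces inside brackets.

Computing bounds per retry:
  i=0: D_i=min(2*2^0,14)=2, bounds=[0,2]
  i=1: D_i=min(2*2^1,14)=4, bounds=[0,4]
  i=2: D_i=min(2*2^2,14)=8, bounds=[0,8]
  i=3: D_i=min(2*2^3,14)=14, bounds=[0,14]
  i=4: D_i=min(2*2^4,14)=14, bounds=[0,14]
  i=5: D_i=min(2*2^5,14)=14, bounds=[0,14]
  i=6: D_i=min(2*2^6,14)=14, bounds=[0,14]
  i=7: D_i=min(2*2^7,14)=14, bounds=[0,14]
  i=8: D_i=min(2*2^8,14)=14, bounds=[0,14]
  i=9: D_i=min(2*2^9,14)=14, bounds=[0,14]

Answer: [0,2] [0,4] [0,8] [0,14] [0,14] [0,14] [0,14] [0,14] [0,14] [0,14]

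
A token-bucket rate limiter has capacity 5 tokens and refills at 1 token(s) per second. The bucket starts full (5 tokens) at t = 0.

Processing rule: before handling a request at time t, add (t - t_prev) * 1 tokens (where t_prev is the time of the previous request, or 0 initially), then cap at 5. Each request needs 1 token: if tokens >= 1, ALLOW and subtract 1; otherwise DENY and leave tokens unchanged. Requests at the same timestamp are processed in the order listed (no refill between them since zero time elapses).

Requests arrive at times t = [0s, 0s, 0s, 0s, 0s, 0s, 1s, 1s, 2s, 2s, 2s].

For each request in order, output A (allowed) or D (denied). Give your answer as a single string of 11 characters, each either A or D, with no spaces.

Answer: AAAAADADADD

Derivation:
Simulating step by step:
  req#1 t=0s: ALLOW
  req#2 t=0s: ALLOW
  req#3 t=0s: ALLOW
  req#4 t=0s: ALLOW
  req#5 t=0s: ALLOW
  req#6 t=0s: DENY
  req#7 t=1s: ALLOW
  req#8 t=1s: DENY
  req#9 t=2s: ALLOW
  req#10 t=2s: DENY
  req#11 t=2s: DENY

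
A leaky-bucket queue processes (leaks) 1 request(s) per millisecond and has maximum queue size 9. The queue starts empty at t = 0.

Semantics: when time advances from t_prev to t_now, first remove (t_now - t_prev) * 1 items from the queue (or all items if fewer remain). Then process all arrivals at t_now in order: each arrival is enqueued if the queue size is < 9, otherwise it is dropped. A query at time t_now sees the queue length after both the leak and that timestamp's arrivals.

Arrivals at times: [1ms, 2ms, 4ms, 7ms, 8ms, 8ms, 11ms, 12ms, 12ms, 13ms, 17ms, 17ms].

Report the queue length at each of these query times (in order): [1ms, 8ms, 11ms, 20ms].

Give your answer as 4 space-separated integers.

Answer: 1 2 1 0

Derivation:
Queue lengths at query times:
  query t=1ms: backlog = 1
  query t=8ms: backlog = 2
  query t=11ms: backlog = 1
  query t=20ms: backlog = 0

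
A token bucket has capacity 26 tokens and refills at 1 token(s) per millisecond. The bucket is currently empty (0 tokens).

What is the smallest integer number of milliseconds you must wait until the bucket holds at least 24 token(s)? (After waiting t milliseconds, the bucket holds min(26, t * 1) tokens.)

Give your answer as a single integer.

Need t * 1 >= 24, so t >= 24/1.
Smallest integer t = ceil(24/1) = 24.

Answer: 24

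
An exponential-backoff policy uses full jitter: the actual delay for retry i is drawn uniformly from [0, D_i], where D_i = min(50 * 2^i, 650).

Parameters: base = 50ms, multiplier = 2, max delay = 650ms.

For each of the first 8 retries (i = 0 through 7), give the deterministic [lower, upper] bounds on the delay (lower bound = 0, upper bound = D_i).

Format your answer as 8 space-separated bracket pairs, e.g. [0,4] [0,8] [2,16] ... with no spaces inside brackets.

Computing bounds per retry:
  i=0: D_i=min(50*2^0,650)=50, bounds=[0,50]
  i=1: D_i=min(50*2^1,650)=100, bounds=[0,100]
  i=2: D_i=min(50*2^2,650)=200, bounds=[0,200]
  i=3: D_i=min(50*2^3,650)=400, bounds=[0,400]
  i=4: D_i=min(50*2^4,650)=650, bounds=[0,650]
  i=5: D_i=min(50*2^5,650)=650, bounds=[0,650]
  i=6: D_i=min(50*2^6,650)=650, bounds=[0,650]
  i=7: D_i=min(50*2^7,650)=650, bounds=[0,650]

Answer: [0,50] [0,100] [0,200] [0,400] [0,650] [0,650] [0,650] [0,650]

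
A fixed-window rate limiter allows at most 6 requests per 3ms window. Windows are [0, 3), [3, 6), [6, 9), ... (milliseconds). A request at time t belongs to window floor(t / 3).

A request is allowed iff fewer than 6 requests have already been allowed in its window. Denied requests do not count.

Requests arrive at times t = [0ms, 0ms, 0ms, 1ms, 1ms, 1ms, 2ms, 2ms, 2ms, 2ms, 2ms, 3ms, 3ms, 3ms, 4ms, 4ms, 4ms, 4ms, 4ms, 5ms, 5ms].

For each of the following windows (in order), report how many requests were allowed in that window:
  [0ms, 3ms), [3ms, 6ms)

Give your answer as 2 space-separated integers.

Processing requests:
  req#1 t=0ms (window 0): ALLOW
  req#2 t=0ms (window 0): ALLOW
  req#3 t=0ms (window 0): ALLOW
  req#4 t=1ms (window 0): ALLOW
  req#5 t=1ms (window 0): ALLOW
  req#6 t=1ms (window 0): ALLOW
  req#7 t=2ms (window 0): DENY
  req#8 t=2ms (window 0): DENY
  req#9 t=2ms (window 0): DENY
  req#10 t=2ms (window 0): DENY
  req#11 t=2ms (window 0): DENY
  req#12 t=3ms (window 1): ALLOW
  req#13 t=3ms (window 1): ALLOW
  req#14 t=3ms (window 1): ALLOW
  req#15 t=4ms (window 1): ALLOW
  req#16 t=4ms (window 1): ALLOW
  req#17 t=4ms (window 1): ALLOW
  req#18 t=4ms (window 1): DENY
  req#19 t=4ms (window 1): DENY
  req#20 t=5ms (window 1): DENY
  req#21 t=5ms (window 1): DENY

Allowed counts by window: 6 6

Answer: 6 6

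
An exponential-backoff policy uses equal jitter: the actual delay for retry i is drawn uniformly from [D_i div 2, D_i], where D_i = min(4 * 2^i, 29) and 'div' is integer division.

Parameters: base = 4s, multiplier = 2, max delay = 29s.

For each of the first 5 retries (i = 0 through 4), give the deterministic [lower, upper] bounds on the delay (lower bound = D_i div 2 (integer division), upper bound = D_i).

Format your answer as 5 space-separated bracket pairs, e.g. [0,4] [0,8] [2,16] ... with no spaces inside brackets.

Answer: [2,4] [4,8] [8,16] [14,29] [14,29]

Derivation:
Computing bounds per retry:
  i=0: D_i=min(4*2^0,29)=4, bounds=[2,4]
  i=1: D_i=min(4*2^1,29)=8, bounds=[4,8]
  i=2: D_i=min(4*2^2,29)=16, bounds=[8,16]
  i=3: D_i=min(4*2^3,29)=29, bounds=[14,29]
  i=4: D_i=min(4*2^4,29)=29, bounds=[14,29]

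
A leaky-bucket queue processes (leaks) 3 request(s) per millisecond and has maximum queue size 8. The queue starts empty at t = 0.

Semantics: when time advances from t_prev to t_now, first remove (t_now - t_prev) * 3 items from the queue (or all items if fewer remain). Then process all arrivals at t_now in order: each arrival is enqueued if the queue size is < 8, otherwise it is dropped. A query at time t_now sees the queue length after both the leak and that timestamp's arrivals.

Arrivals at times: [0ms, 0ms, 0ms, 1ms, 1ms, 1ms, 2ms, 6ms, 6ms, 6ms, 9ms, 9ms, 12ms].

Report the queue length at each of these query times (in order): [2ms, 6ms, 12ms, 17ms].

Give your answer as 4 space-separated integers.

Answer: 1 3 1 0

Derivation:
Queue lengths at query times:
  query t=2ms: backlog = 1
  query t=6ms: backlog = 3
  query t=12ms: backlog = 1
  query t=17ms: backlog = 0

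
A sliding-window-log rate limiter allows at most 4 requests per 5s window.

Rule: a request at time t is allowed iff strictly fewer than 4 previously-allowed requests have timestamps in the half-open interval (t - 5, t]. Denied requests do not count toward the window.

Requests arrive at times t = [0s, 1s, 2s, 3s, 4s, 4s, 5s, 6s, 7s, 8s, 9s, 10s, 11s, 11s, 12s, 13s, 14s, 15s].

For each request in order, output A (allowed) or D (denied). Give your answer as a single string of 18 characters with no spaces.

Answer: AAAADDAAAADAADAADA

Derivation:
Tracking allowed requests in the window:
  req#1 t=0s: ALLOW
  req#2 t=1s: ALLOW
  req#3 t=2s: ALLOW
  req#4 t=3s: ALLOW
  req#5 t=4s: DENY
  req#6 t=4s: DENY
  req#7 t=5s: ALLOW
  req#8 t=6s: ALLOW
  req#9 t=7s: ALLOW
  req#10 t=8s: ALLOW
  req#11 t=9s: DENY
  req#12 t=10s: ALLOW
  req#13 t=11s: ALLOW
  req#14 t=11s: DENY
  req#15 t=12s: ALLOW
  req#16 t=13s: ALLOW
  req#17 t=14s: DENY
  req#18 t=15s: ALLOW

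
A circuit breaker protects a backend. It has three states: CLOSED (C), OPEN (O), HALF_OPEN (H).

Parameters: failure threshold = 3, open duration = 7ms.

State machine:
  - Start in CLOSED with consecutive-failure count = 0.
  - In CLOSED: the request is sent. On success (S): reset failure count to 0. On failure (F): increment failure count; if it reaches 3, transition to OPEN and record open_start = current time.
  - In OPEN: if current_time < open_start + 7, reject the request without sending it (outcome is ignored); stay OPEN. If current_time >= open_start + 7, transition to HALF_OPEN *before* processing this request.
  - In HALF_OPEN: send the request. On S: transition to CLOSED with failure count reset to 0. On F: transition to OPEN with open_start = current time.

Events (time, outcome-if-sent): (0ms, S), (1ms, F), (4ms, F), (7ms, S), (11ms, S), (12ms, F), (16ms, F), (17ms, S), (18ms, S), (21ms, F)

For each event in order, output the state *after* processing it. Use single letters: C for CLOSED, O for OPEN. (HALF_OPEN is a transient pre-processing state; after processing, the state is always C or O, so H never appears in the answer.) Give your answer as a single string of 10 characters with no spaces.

State after each event:
  event#1 t=0ms outcome=S: state=CLOSED
  event#2 t=1ms outcome=F: state=CLOSED
  event#3 t=4ms outcome=F: state=CLOSED
  event#4 t=7ms outcome=S: state=CLOSED
  event#5 t=11ms outcome=S: state=CLOSED
  event#6 t=12ms outcome=F: state=CLOSED
  event#7 t=16ms outcome=F: state=CLOSED
  event#8 t=17ms outcome=S: state=CLOSED
  event#9 t=18ms outcome=S: state=CLOSED
  event#10 t=21ms outcome=F: state=CLOSED

Answer: CCCCCCCCCC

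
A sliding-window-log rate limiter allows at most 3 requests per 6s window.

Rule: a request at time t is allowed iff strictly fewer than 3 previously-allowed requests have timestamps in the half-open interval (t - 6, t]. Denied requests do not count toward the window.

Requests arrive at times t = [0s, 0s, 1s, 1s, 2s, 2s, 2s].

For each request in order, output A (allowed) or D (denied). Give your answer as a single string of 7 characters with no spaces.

Tracking allowed requests in the window:
  req#1 t=0s: ALLOW
  req#2 t=0s: ALLOW
  req#3 t=1s: ALLOW
  req#4 t=1s: DENY
  req#5 t=2s: DENY
  req#6 t=2s: DENY
  req#7 t=2s: DENY

Answer: AAADDDD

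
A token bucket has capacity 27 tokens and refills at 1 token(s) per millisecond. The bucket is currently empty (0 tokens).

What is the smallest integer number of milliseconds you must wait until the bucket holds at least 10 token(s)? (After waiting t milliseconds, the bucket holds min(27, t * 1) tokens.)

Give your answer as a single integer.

Answer: 10

Derivation:
Need t * 1 >= 10, so t >= 10/1.
Smallest integer t = ceil(10/1) = 10.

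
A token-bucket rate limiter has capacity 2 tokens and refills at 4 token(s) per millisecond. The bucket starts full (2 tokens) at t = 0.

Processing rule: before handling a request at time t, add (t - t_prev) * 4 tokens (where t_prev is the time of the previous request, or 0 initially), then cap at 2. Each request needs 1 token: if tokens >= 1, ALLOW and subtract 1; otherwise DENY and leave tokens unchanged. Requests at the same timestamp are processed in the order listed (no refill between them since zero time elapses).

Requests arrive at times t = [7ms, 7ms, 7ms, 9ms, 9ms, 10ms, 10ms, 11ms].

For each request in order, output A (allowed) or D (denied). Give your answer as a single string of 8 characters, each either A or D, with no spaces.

Simulating step by step:
  req#1 t=7ms: ALLOW
  req#2 t=7ms: ALLOW
  req#3 t=7ms: DENY
  req#4 t=9ms: ALLOW
  req#5 t=9ms: ALLOW
  req#6 t=10ms: ALLOW
  req#7 t=10ms: ALLOW
  req#8 t=11ms: ALLOW

Answer: AADAAAAA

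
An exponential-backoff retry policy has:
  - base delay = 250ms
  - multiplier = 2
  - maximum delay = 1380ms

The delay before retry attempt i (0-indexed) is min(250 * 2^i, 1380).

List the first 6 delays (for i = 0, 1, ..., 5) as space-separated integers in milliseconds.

Answer: 250 500 1000 1380 1380 1380

Derivation:
Computing each delay:
  i=0: min(250*2^0, 1380) = 250
  i=1: min(250*2^1, 1380) = 500
  i=2: min(250*2^2, 1380) = 1000
  i=3: min(250*2^3, 1380) = 1380
  i=4: min(250*2^4, 1380) = 1380
  i=5: min(250*2^5, 1380) = 1380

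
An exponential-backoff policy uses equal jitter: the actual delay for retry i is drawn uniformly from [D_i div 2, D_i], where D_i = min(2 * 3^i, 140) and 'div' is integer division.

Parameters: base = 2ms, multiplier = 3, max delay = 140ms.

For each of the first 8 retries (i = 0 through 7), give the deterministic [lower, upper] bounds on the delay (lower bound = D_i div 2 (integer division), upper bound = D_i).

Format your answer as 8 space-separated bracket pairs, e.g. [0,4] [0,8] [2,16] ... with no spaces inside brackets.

Computing bounds per retry:
  i=0: D_i=min(2*3^0,140)=2, bounds=[1,2]
  i=1: D_i=min(2*3^1,140)=6, bounds=[3,6]
  i=2: D_i=min(2*3^2,140)=18, bounds=[9,18]
  i=3: D_i=min(2*3^3,140)=54, bounds=[27,54]
  i=4: D_i=min(2*3^4,140)=140, bounds=[70,140]
  i=5: D_i=min(2*3^5,140)=140, bounds=[70,140]
  i=6: D_i=min(2*3^6,140)=140, bounds=[70,140]
  i=7: D_i=min(2*3^7,140)=140, bounds=[70,140]

Answer: [1,2] [3,6] [9,18] [27,54] [70,140] [70,140] [70,140] [70,140]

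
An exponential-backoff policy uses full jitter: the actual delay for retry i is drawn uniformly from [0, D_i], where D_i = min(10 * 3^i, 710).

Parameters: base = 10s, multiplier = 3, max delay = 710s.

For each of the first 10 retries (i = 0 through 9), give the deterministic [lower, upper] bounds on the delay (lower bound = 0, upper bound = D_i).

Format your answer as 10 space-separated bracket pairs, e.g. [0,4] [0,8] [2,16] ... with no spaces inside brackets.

Computing bounds per retry:
  i=0: D_i=min(10*3^0,710)=10, bounds=[0,10]
  i=1: D_i=min(10*3^1,710)=30, bounds=[0,30]
  i=2: D_i=min(10*3^2,710)=90, bounds=[0,90]
  i=3: D_i=min(10*3^3,710)=270, bounds=[0,270]
  i=4: D_i=min(10*3^4,710)=710, bounds=[0,710]
  i=5: D_i=min(10*3^5,710)=710, bounds=[0,710]
  i=6: D_i=min(10*3^6,710)=710, bounds=[0,710]
  i=7: D_i=min(10*3^7,710)=710, bounds=[0,710]
  i=8: D_i=min(10*3^8,710)=710, bounds=[0,710]
  i=9: D_i=min(10*3^9,710)=710, bounds=[0,710]

Answer: [0,10] [0,30] [0,90] [0,270] [0,710] [0,710] [0,710] [0,710] [0,710] [0,710]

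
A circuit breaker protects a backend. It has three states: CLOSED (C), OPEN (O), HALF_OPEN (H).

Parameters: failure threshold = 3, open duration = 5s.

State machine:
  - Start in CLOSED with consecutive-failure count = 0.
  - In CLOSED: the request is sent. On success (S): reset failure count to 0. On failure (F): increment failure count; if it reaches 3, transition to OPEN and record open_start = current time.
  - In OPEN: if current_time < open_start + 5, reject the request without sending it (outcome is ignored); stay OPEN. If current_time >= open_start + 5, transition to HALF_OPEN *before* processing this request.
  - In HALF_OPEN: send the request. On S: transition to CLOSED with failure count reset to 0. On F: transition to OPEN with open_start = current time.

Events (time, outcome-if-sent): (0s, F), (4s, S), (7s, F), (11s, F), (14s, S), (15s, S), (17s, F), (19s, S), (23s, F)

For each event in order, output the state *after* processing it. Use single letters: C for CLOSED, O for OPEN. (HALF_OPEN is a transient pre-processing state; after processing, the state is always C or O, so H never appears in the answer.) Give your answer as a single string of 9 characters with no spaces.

State after each event:
  event#1 t=0s outcome=F: state=CLOSED
  event#2 t=4s outcome=S: state=CLOSED
  event#3 t=7s outcome=F: state=CLOSED
  event#4 t=11s outcome=F: state=CLOSED
  event#5 t=14s outcome=S: state=CLOSED
  event#6 t=15s outcome=S: state=CLOSED
  event#7 t=17s outcome=F: state=CLOSED
  event#8 t=19s outcome=S: state=CLOSED
  event#9 t=23s outcome=F: state=CLOSED

Answer: CCCCCCCCC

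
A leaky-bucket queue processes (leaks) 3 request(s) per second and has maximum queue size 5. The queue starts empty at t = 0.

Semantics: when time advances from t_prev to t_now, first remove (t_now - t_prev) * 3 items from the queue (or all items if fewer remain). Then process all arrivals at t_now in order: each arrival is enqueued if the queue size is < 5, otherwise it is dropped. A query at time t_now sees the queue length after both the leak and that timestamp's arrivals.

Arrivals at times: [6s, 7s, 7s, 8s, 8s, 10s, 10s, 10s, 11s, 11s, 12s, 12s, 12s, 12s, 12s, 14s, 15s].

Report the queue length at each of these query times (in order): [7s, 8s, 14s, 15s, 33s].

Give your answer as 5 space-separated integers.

Answer: 2 2 1 1 0

Derivation:
Queue lengths at query times:
  query t=7s: backlog = 2
  query t=8s: backlog = 2
  query t=14s: backlog = 1
  query t=15s: backlog = 1
  query t=33s: backlog = 0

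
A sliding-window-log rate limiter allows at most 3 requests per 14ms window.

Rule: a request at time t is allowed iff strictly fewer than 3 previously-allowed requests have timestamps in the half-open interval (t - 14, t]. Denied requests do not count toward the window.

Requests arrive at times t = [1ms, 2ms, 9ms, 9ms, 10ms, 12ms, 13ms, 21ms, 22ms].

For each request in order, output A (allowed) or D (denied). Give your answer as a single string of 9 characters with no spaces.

Tracking allowed requests in the window:
  req#1 t=1ms: ALLOW
  req#2 t=2ms: ALLOW
  req#3 t=9ms: ALLOW
  req#4 t=9ms: DENY
  req#5 t=10ms: DENY
  req#6 t=12ms: DENY
  req#7 t=13ms: DENY
  req#8 t=21ms: ALLOW
  req#9 t=22ms: ALLOW

Answer: AAADDDDAA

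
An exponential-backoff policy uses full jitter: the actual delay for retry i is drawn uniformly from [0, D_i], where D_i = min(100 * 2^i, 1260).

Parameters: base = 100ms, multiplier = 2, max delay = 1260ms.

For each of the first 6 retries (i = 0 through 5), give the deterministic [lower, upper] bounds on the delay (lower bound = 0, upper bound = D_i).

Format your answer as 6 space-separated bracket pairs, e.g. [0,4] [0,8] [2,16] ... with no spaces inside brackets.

Answer: [0,100] [0,200] [0,400] [0,800] [0,1260] [0,1260]

Derivation:
Computing bounds per retry:
  i=0: D_i=min(100*2^0,1260)=100, bounds=[0,100]
  i=1: D_i=min(100*2^1,1260)=200, bounds=[0,200]
  i=2: D_i=min(100*2^2,1260)=400, bounds=[0,400]
  i=3: D_i=min(100*2^3,1260)=800, bounds=[0,800]
  i=4: D_i=min(100*2^4,1260)=1260, bounds=[0,1260]
  i=5: D_i=min(100*2^5,1260)=1260, bounds=[0,1260]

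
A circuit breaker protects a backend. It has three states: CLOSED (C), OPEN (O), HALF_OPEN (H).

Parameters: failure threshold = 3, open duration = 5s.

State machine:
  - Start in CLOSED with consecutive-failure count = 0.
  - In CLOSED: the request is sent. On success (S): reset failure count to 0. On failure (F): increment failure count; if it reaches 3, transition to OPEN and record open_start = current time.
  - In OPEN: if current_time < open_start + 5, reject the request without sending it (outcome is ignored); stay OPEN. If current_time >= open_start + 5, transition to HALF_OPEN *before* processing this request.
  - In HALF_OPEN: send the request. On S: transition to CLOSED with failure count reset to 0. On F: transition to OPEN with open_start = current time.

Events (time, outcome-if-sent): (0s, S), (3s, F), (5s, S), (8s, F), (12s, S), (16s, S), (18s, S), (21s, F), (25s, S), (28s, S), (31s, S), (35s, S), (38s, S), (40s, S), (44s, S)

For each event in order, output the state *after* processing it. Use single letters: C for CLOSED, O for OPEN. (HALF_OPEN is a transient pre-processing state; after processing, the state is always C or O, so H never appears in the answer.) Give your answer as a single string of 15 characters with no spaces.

State after each event:
  event#1 t=0s outcome=S: state=CLOSED
  event#2 t=3s outcome=F: state=CLOSED
  event#3 t=5s outcome=S: state=CLOSED
  event#4 t=8s outcome=F: state=CLOSED
  event#5 t=12s outcome=S: state=CLOSED
  event#6 t=16s outcome=S: state=CLOSED
  event#7 t=18s outcome=S: state=CLOSED
  event#8 t=21s outcome=F: state=CLOSED
  event#9 t=25s outcome=S: state=CLOSED
  event#10 t=28s outcome=S: state=CLOSED
  event#11 t=31s outcome=S: state=CLOSED
  event#12 t=35s outcome=S: state=CLOSED
  event#13 t=38s outcome=S: state=CLOSED
  event#14 t=40s outcome=S: state=CLOSED
  event#15 t=44s outcome=S: state=CLOSED

Answer: CCCCCCCCCCCCCCC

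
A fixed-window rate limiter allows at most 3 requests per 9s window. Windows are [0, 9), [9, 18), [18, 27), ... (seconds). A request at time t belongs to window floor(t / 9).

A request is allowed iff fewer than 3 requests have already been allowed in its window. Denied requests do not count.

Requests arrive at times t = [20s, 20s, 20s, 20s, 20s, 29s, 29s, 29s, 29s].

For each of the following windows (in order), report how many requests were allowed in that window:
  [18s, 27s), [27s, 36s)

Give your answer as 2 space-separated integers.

Answer: 3 3

Derivation:
Processing requests:
  req#1 t=20s (window 2): ALLOW
  req#2 t=20s (window 2): ALLOW
  req#3 t=20s (window 2): ALLOW
  req#4 t=20s (window 2): DENY
  req#5 t=20s (window 2): DENY
  req#6 t=29s (window 3): ALLOW
  req#7 t=29s (window 3): ALLOW
  req#8 t=29s (window 3): ALLOW
  req#9 t=29s (window 3): DENY

Allowed counts by window: 3 3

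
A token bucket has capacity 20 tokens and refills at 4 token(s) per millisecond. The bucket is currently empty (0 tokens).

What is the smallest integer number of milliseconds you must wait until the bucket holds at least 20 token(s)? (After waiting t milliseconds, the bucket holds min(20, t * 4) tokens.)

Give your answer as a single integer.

Need t * 4 >= 20, so t >= 20/4.
Smallest integer t = ceil(20/4) = 5.

Answer: 5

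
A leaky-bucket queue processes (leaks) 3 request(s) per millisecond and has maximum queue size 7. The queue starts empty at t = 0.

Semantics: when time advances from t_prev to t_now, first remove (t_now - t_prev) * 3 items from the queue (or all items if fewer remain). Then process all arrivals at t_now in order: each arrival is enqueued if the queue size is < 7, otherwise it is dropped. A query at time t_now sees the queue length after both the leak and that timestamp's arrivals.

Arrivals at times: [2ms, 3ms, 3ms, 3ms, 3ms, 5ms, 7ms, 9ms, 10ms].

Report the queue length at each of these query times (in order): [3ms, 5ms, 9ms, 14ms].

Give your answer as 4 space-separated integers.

Queue lengths at query times:
  query t=3ms: backlog = 4
  query t=5ms: backlog = 1
  query t=9ms: backlog = 1
  query t=14ms: backlog = 0

Answer: 4 1 1 0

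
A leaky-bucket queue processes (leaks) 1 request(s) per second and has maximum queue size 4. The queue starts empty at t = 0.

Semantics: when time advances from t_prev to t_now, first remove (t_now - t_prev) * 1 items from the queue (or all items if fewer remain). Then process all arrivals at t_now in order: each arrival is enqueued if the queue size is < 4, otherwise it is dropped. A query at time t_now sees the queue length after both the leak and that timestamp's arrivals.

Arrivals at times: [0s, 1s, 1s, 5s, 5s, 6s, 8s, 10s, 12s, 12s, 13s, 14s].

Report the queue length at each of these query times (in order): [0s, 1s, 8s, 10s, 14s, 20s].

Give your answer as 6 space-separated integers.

Queue lengths at query times:
  query t=0s: backlog = 1
  query t=1s: backlog = 2
  query t=8s: backlog = 1
  query t=10s: backlog = 1
  query t=14s: backlog = 2
  query t=20s: backlog = 0

Answer: 1 2 1 1 2 0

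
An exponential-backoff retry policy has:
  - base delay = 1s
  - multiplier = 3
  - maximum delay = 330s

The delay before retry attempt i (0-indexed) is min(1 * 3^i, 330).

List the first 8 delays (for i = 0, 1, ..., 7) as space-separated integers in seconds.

Answer: 1 3 9 27 81 243 330 330

Derivation:
Computing each delay:
  i=0: min(1*3^0, 330) = 1
  i=1: min(1*3^1, 330) = 3
  i=2: min(1*3^2, 330) = 9
  i=3: min(1*3^3, 330) = 27
  i=4: min(1*3^4, 330) = 81
  i=5: min(1*3^5, 330) = 243
  i=6: min(1*3^6, 330) = 330
  i=7: min(1*3^7, 330) = 330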